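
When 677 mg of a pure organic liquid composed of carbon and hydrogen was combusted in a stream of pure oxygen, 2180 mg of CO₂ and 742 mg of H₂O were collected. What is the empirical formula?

mol C = 2.18 g CO₂ ÷ 44.009 g/mol = 0.04954 mol
mol H = 2 × 0.742 g H₂O ÷ 18.015 g/mol = 0.08238 mol
Divide by the smallest (0.04954 mol): C 1.000, H 1.663
Multiplying each by 3 gives whole numbers: C 3.00, H 4.99

C3H5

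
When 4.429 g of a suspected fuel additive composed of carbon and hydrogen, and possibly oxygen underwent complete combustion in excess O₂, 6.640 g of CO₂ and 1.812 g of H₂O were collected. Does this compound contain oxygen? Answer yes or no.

yes

mol C = 6.640 g CO₂ ÷ 44.009 g/mol = 0.15088 mol
mol H = 2 × 1.812 g H₂O ÷ 18.015 g/mol = 0.20117 mol
C and H account for only 2.0150 g of the 4.429 g sample; the remaining 2.4140 g must be oxygen.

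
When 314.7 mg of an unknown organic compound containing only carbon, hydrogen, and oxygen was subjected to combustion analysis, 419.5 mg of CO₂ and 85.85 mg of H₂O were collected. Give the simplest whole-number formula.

mol C = 0.4195 g CO₂ ÷ 44.009 g/mol = 0.0095321 mol
mol H = 2 × 0.08585 g H₂O ÷ 18.015 g/mol = 0.0095309 mol
mass O = 0.3147 − (0.11449 + 0.0096072) = 0.19060 g → mol O = 0.19060 ÷ 15.999 = 0.011913 mol
Divide by the smallest (0.0095309 mol): C 1.000, H 1.000, O 1.250
Multiplying each by 4 gives whole numbers: C 4.00, H 4.00, O 5.00

C4H4O5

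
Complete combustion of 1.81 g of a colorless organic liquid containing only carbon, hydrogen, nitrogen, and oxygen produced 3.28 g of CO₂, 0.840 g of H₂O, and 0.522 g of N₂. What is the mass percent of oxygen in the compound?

16.5%

mol C = 3.28 g CO₂ ÷ 44.009 g/mol = 0.07453 mol
mol H = 2 × 0.840 g H₂O ÷ 18.015 g/mol = 0.09326 mol
mol N = 2 × 0.522 g N₂ ÷ 28.014 g/mol = 0.03727 mol
mass O = 1.81 − (0.8952 + 0.09400 + 0.5220) = 0.2988 g → mol O = 0.2988 ÷ 15.999 = 0.01868 mol
mass % O = 0.2988 g ÷ 1.81 g × 100%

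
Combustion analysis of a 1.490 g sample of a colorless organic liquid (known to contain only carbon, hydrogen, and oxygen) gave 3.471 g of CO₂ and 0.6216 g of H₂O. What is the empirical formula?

C8H7O3

mol C = 3.471 g CO₂ ÷ 44.009 g/mol = 0.078870 mol
mol H = 2 × 0.6216 g H₂O ÷ 18.015 g/mol = 0.069009 mol
mass O = 1.490 − (0.94731 + 0.069561) = 0.47313 g → mol O = 0.47313 ÷ 15.999 = 0.029572 mol
Divide by the smallest (0.029572 mol): C 2.667, H 2.334, O 1.000
Multiplying each by 3 gives whole numbers: C 8.00, H 7.00, O 3.00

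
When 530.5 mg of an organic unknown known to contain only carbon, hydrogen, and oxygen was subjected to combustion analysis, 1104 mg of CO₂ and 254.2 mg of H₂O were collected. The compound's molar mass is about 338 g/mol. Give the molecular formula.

C16H18O8

mol C = 1.104 g CO₂ ÷ 44.009 g/mol = 0.025086 mol
mol H = 2 × 0.2542 g H₂O ÷ 18.015 g/mol = 0.028221 mol
mass O = 0.5305 − (0.30131 + 0.028447) = 0.20075 g → mol O = 0.20075 ÷ 15.999 = 0.012548 mol
Divide by the smallest (0.012548 mol): C 1.999, H 2.249, O 1.000
Multiplying each by 4 gives whole numbers: C 8.00, H 9.00, O 4.00
Empirical formula: C8H9O4
Empirical-formula mass = 169.16 g/mol; 338 ÷ 169.16 ≈ 2, so the molecular formula is C16H18O8.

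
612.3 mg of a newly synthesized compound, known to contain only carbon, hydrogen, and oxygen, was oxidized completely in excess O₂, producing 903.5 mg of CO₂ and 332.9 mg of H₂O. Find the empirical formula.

C5H9O5

mol C = 0.9035 g CO₂ ÷ 44.009 g/mol = 0.020530 mol
mol H = 2 × 0.3329 g H₂O ÷ 18.015 g/mol = 0.036958 mol
mass O = 0.6123 − (0.24658 + 0.037254) = 0.32846 g → mol O = 0.32846 ÷ 15.999 = 0.020530 mol
Divide by the smallest (0.020530 mol): C 1.000, H 1.800, O 1.000
Multiplying each by 5 gives whole numbers: C 5.00, H 9.00, O 5.00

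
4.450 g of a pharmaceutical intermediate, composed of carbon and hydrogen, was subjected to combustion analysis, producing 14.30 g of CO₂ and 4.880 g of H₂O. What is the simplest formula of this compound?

mol C = 14.30 g CO₂ ÷ 44.009 g/mol = 0.32493 mol
mol H = 2 × 4.880 g H₂O ÷ 18.015 g/mol = 0.54177 mol
Divide by the smallest (0.32493 mol): C 1.000, H 1.667
Multiplying each by 3 gives whole numbers: C 3.00, H 5.00

C3H5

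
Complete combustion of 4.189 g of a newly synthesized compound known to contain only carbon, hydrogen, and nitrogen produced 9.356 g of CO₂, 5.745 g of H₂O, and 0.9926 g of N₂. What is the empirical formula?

mol C = 9.356 g CO₂ ÷ 44.009 g/mol = 0.21259 mol
mol H = 2 × 5.745 g H₂O ÷ 18.015 g/mol = 0.63780 mol
mol N = 2 × 0.9926 g N₂ ÷ 28.014 g/mol = 0.070865 mol
Divide by the smallest (0.070865 mol): C 3.000, H 9.000, N 1.000

C3H9N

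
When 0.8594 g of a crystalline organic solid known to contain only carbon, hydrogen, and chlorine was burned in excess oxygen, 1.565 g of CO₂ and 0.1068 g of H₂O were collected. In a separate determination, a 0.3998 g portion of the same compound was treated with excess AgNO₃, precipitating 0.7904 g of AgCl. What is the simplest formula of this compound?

mol C = 1.565 g CO₂ ÷ 44.009 g/mol = 0.035561 mol
mol H = 2 × 0.1068 g H₂O ÷ 18.015 g/mol = 0.011857 mol
From the AgCl data: mol Cl per gram of compound = (0.7904 ÷ 143.318) ÷ 0.3998 = 0.013794 mol/g, so in the 0.8594 g combustion sample mol Cl = 0.011855 mol
Divide by the smallest (0.011855 mol): C 3.000, H 1.000, Cl 1.000

C3HCl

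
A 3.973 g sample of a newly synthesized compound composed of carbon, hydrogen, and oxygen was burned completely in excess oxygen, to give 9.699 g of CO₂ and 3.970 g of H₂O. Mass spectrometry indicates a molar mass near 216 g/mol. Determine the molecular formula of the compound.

mol C = 9.699 g CO₂ ÷ 44.009 g/mol = 0.22039 mol
mol H = 2 × 3.970 g H₂O ÷ 18.015 g/mol = 0.44074 mol
mass O = 3.973 − (2.6471 + 0.44427) = 0.88167 g → mol O = 0.88167 ÷ 15.999 = 0.055108 mol
Divide by the smallest (0.055108 mol): C 3.999, H 7.998, O 1.000
Empirical formula: C4H8O
Empirical-formula mass = 72.11 g/mol; 216 ÷ 72.11 ≈ 3, so the molecular formula is C12H24O3.

C12H24O3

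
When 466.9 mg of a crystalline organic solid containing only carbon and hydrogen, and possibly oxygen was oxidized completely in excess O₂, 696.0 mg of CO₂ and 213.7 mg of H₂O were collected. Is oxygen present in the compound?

mol C = 0.6960 g CO₂ ÷ 44.009 g/mol = 0.015815 mol
mol H = 2 × 0.2137 g H₂O ÷ 18.015 g/mol = 0.023725 mol
C and H account for only 0.21387 g of the 0.4669 g sample; the remaining 0.25303 g must be oxygen.

yes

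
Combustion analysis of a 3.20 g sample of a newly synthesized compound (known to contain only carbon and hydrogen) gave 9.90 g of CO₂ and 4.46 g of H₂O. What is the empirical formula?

mol C = 9.90 g CO₂ ÷ 44.009 g/mol = 0.2250 mol
mol H = 2 × 4.46 g H₂O ÷ 18.015 g/mol = 0.4951 mol
Divide by the smallest (0.2250 mol): C 1.000, H 2.201
Multiplying each by 5 gives whole numbers: C 5.00, H 11.01

C5H11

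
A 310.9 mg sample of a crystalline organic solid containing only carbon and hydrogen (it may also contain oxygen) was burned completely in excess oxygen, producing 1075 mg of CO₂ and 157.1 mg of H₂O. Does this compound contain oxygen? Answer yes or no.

no

mol C = 1.075 g CO₂ ÷ 44.009 g/mol = 0.024427 mol
mol H = 2 × 0.1571 g H₂O ÷ 18.015 g/mol = 0.017441 mol
C and H together account for 0.31097 g — essentially the entire 0.3109 g sample — so the compound contains no oxygen.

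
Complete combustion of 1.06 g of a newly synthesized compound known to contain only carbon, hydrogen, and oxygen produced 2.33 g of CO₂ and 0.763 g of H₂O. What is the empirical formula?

mol C = 2.33 g CO₂ ÷ 44.009 g/mol = 0.05294 mol
mol H = 2 × 0.763 g H₂O ÷ 18.015 g/mol = 0.08471 mol
mass O = 1.06 − (0.6359 + 0.08538) = 0.3387 g → mol O = 0.3387 ÷ 15.999 = 0.02117 mol
Divide by the smallest (0.02117 mol): C 2.501, H 4.001, O 1.000
Multiplying each by 2 gives whole numbers: C 5.00, H 8.00, O 2.00

C5H8O2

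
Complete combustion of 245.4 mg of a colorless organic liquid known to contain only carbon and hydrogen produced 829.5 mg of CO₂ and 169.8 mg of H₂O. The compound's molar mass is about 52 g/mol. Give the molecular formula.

C4H4

mol C = 0.8295 g CO₂ ÷ 44.009 g/mol = 0.018848 mol
mol H = 2 × 0.1698 g H₂O ÷ 18.015 g/mol = 0.018851 mol
Divide by the smallest (0.018848 mol): C 1.000, H 1.000
Empirical formula: CH
Empirical-formula mass = 13.02 g/mol; 52 ÷ 13.02 ≈ 4, so the molecular formula is C4H4.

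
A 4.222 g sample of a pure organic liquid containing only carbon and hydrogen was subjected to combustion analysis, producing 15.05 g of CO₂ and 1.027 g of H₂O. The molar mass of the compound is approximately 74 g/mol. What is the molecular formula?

C6H2

mol C = 15.05 g CO₂ ÷ 44.009 g/mol = 0.34198 mol
mol H = 2 × 1.027 g H₂O ÷ 18.015 g/mol = 0.11402 mol
Divide by the smallest (0.11402 mol): C 2.999, H 1.000
Empirical formula: C3H
Empirical-formula mass = 37.04 g/mol; 74 ÷ 37.04 ≈ 2, so the molecular formula is C6H2.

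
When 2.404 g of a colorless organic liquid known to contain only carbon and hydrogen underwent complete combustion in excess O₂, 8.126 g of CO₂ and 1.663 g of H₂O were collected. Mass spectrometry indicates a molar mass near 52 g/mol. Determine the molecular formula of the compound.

C4H4

mol C = 8.126 g CO₂ ÷ 44.009 g/mol = 0.18464 mol
mol H = 2 × 1.663 g H₂O ÷ 18.015 g/mol = 0.18462 mol
Divide by the smallest (0.18462 mol): C 1.000, H 1.000
Empirical formula: CH
Empirical-formula mass = 13.02 g/mol; 52 ÷ 13.02 ≈ 4, so the molecular formula is C4H4.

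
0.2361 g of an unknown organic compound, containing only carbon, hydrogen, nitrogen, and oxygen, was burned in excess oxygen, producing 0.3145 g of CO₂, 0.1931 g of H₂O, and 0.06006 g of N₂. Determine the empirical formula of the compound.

C5H15N3O3

mol C = 0.3145 g CO₂ ÷ 44.009 g/mol = 0.0071463 mol
mol H = 2 × 0.1931 g H₂O ÷ 18.015 g/mol = 0.021438 mol
mol N = 2 × 0.06006 g N₂ ÷ 28.014 g/mol = 0.0042879 mol
mass O = 0.2361 − (0.085834 + 0.021609 + 0.060060) = 0.068597 g → mol O = 0.068597 ÷ 15.999 = 0.0042876 mol
Divide by the smallest (0.0042876 mol): C 1.667, H 5.000, N 1.000, O 1.000
Multiplying each by 3 gives whole numbers: C 5.00, H 15.00, N 3.00, O 3.00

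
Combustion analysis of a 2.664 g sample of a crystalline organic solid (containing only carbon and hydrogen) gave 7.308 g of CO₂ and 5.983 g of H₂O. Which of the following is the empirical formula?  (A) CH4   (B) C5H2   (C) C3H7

(A) CH4

mol C = 7.308 g CO₂ ÷ 44.009 g/mol = 0.16606 mol
mol H = 2 × 5.983 g H₂O ÷ 18.015 g/mol = 0.66422 mol
Divide by the smallest (0.16606 mol): C 1.000, H 4.000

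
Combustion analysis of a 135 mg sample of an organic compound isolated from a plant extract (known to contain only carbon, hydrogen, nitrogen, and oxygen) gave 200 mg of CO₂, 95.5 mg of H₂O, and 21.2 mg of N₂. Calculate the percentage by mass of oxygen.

35.9%

mol C = 0.200 g CO₂ ÷ 44.009 g/mol = 0.004545 mol
mol H = 2 × 0.0955 g H₂O ÷ 18.015 g/mol = 0.01060 mol
mol N = 2 × 0.0212 g N₂ ÷ 28.014 g/mol = 0.001514 mol
mass O = 0.135 − (0.05458 + 0.01069 + 0.02120) = 0.04853 g → mol O = 0.04853 ÷ 15.999 = 0.003033 mol
mass % O = 0.04853 g ÷ 0.135 g × 100%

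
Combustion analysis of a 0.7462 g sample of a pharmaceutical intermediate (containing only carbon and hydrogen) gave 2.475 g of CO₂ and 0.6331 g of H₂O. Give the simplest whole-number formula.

C4H5

mol C = 2.475 g CO₂ ÷ 44.009 g/mol = 0.056238 mol
mol H = 2 × 0.6331 g H₂O ÷ 18.015 g/mol = 0.070286 mol
Divide by the smallest (0.056238 mol): C 1.000, H 1.250
Multiplying each by 4 gives whole numbers: C 4.00, H 5.00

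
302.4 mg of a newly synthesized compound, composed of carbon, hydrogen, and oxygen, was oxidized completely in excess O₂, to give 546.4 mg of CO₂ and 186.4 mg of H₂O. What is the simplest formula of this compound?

C3H5O2

mol C = 0.5464 g CO₂ ÷ 44.009 g/mol = 0.012416 mol
mol H = 2 × 0.1864 g H₂O ÷ 18.015 g/mol = 0.020694 mol
mass O = 0.3024 − (0.14912 + 0.020859) = 0.13242 g → mol O = 0.13242 ÷ 15.999 = 0.0082765 mol
Divide by the smallest (0.0082765 mol): C 1.500, H 2.500, O 1.000
Multiplying each by 2 gives whole numbers: C 3.00, H 5.00, O 2.00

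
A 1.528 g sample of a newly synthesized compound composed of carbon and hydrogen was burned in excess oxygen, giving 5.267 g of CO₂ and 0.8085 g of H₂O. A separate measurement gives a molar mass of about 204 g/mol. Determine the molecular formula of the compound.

mol C = 5.267 g CO₂ ÷ 44.009 g/mol = 0.11968 mol
mol H = 2 × 0.8085 g H₂O ÷ 18.015 g/mol = 0.089759 mol
Divide by the smallest (0.089759 mol): C 1.333, H 1.000
Multiplying each by 3 gives whole numbers: C 4.00, H 3.00
Empirical formula: C4H3
Empirical-formula mass = 51.07 g/mol; 204 ÷ 51.07 ≈ 4, so the molecular formula is C16H12.

C16H12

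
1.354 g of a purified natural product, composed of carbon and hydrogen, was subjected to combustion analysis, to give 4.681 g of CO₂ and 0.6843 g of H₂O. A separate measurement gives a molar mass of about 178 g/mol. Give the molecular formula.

C14H10

mol C = 4.681 g CO₂ ÷ 44.009 g/mol = 0.10636 mol
mol H = 2 × 0.6843 g H₂O ÷ 18.015 g/mol = 0.075970 mol
Divide by the smallest (0.075970 mol): C 1.400, H 1.000
Multiplying each by 5 gives whole numbers: C 7.00, H 5.00
Empirical formula: C7H5
Empirical-formula mass = 89.12 g/mol; 178 ÷ 89.12 ≈ 2, so the molecular formula is C14H10.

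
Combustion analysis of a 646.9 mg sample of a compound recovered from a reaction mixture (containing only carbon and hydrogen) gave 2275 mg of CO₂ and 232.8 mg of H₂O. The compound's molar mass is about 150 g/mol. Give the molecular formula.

mol C = 2.275 g CO₂ ÷ 44.009 g/mol = 0.051694 mol
mol H = 2 × 0.2328 g H₂O ÷ 18.015 g/mol = 0.025845 mol
Divide by the smallest (0.025845 mol): C 2.000, H 1.000
Empirical formula: C2H
Empirical-formula mass = 25.03 g/mol; 150 ÷ 25.03 ≈ 6, so the molecular formula is C12H6.

C12H6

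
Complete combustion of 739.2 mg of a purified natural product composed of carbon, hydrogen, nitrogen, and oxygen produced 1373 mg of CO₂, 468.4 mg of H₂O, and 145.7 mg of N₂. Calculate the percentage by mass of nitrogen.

mol C = 1.373 g CO₂ ÷ 44.009 g/mol = 0.031198 mol
mol H = 2 × 0.4684 g H₂O ÷ 18.015 g/mol = 0.052001 mol
mol N = 2 × 0.1457 g N₂ ÷ 28.014 g/mol = 0.010402 mol
mass O = 0.7392 − (0.37472 + 0.052417 + 0.14570) = 0.16636 g → mol O = 0.16636 ÷ 15.999 = 0.010398 mol
mass % N = 0.14570 g ÷ 0.7392 g × 100%

19.71%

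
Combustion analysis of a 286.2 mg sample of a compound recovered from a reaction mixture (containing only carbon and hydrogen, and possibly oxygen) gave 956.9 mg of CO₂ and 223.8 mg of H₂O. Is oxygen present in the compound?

mol C = 0.9569 g CO₂ ÷ 44.009 g/mol = 0.021743 mol
mol H = 2 × 0.2238 g H₂O ÷ 18.015 g/mol = 0.024846 mol
C and H together account for 0.28620 g — essentially the entire 0.2862 g sample — so the compound contains no oxygen.

no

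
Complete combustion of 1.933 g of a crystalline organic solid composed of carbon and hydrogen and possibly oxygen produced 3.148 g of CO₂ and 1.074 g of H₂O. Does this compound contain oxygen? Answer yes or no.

mol C = 3.148 g CO₂ ÷ 44.009 g/mol = 0.071531 mol
mol H = 2 × 1.074 g H₂O ÷ 18.015 g/mol = 0.11923 mol
C and H account for only 0.97934 g of the 1.933 g sample; the remaining 0.95366 g must be oxygen.

yes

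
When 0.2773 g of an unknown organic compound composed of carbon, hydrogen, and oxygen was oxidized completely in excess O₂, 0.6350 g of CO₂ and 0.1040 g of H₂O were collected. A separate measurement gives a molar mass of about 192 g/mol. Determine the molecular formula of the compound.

C10H8O4

mol C = 0.6350 g CO₂ ÷ 44.009 g/mol = 0.014429 mol
mol H = 2 × 0.1040 g H₂O ÷ 18.015 g/mol = 0.011546 mol
mass O = 0.2773 − (0.17331 + 0.011638) = 0.092357 g → mol O = 0.092357 ÷ 15.999 = 0.0057726 mol
Divide by the smallest (0.0057726 mol): C 2.500, H 2.000, O 1.000
Multiplying each by 2 gives whole numbers: C 5.00, H 4.00, O 2.00
Empirical formula: C5H4O2
Empirical-formula mass = 96.08 g/mol; 192 ÷ 96.08 ≈ 2, so the molecular formula is C10H8O4.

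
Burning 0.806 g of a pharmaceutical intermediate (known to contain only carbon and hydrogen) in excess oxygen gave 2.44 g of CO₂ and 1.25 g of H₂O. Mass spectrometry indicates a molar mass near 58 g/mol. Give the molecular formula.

mol C = 2.44 g CO₂ ÷ 44.009 g/mol = 0.05544 mol
mol H = 2 × 1.25 g H₂O ÷ 18.015 g/mol = 0.1388 mol
Divide by the smallest (0.05544 mol): C 1.000, H 2.503
Multiplying each by 2 gives whole numbers: C 2.00, H 5.01
Empirical formula: C2H5
Empirical-formula mass = 29.06 g/mol; 58 ÷ 29.06 ≈ 2, so the molecular formula is C4H10.

C4H10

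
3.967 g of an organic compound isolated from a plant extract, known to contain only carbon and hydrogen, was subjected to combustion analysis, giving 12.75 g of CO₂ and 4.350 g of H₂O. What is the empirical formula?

C3H5

mol C = 12.75 g CO₂ ÷ 44.009 g/mol = 0.28971 mol
mol H = 2 × 4.350 g H₂O ÷ 18.015 g/mol = 0.48293 mol
Divide by the smallest (0.28971 mol): C 1.000, H 1.667
Multiplying each by 3 gives whole numbers: C 3.00, H 5.00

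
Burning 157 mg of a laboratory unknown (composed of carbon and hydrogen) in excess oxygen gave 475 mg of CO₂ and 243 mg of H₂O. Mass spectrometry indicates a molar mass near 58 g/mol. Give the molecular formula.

mol C = 0.475 g CO₂ ÷ 44.009 g/mol = 0.01079 mol
mol H = 2 × 0.243 g H₂O ÷ 18.015 g/mol = 0.02698 mol
Divide by the smallest (0.01079 mol): C 1.000, H 2.499
Multiplying each by 2 gives whole numbers: C 2.00, H 5.00
Empirical formula: C2H5
Empirical-formula mass = 29.06 g/mol; 58 ÷ 29.06 ≈ 2, so the molecular formula is C4H10.

C4H10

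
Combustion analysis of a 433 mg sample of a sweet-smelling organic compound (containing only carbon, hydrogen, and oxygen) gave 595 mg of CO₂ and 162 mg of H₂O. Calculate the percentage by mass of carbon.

37.5%

mol C = 0.595 g CO₂ ÷ 44.009 g/mol = 0.01352 mol
mol H = 2 × 0.162 g H₂O ÷ 18.015 g/mol = 0.01799 mol
mass O = 0.433 − (0.1624 + 0.01813) = 0.2525 g → mol O = 0.2525 ÷ 15.999 = 0.01578 mol
mass % C = 0.1624 g ÷ 0.433 g × 100%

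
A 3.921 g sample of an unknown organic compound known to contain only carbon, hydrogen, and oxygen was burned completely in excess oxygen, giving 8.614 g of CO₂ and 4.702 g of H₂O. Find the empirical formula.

C3H8O

mol C = 8.614 g CO₂ ÷ 44.009 g/mol = 0.19573 mol
mol H = 2 × 4.702 g H₂O ÷ 18.015 g/mol = 0.52201 mol
mass O = 3.921 − (2.3509 + 0.52619) = 1.0439 g → mol O = 1.0439 ÷ 15.999 = 0.065246 mol
Divide by the smallest (0.065246 mol): C 3.000, H 8.001, O 1.000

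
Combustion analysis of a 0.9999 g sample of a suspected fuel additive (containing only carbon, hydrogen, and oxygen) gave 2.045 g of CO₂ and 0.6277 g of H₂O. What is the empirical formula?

mol C = 2.045 g CO₂ ÷ 44.009 g/mol = 0.046468 mol
mol H = 2 × 0.6277 g H₂O ÷ 18.015 g/mol = 0.069686 mol
mass O = 0.9999 − (0.55812 + 0.070244) = 0.37153 g → mol O = 0.37153 ÷ 15.999 = 0.023222 mol
Divide by the smallest (0.023222 mol): C 2.001, H 3.001, O 1.000

C2H3O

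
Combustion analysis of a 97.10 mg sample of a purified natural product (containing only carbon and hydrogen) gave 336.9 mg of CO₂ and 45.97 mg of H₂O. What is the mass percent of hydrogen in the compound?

5.30%

mol C = 0.3369 g CO₂ ÷ 44.009 g/mol = 0.0076553 mol
mol H = 2 × 0.04597 g H₂O ÷ 18.015 g/mol = 0.0051035 mol
mass % H = 0.0051444 g ÷ 0.09710 g × 100%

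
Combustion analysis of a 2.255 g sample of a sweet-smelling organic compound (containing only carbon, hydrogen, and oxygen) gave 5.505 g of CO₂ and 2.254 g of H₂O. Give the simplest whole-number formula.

mol C = 5.505 g CO₂ ÷ 44.009 g/mol = 0.12509 mol
mol H = 2 × 2.254 g H₂O ÷ 18.015 g/mol = 0.25024 mol
mass O = 2.255 − (1.5024 + 0.25224) = 0.50033 g → mol O = 0.50033 ÷ 15.999 = 0.031273 mol
Divide by the smallest (0.031273 mol): C 4.000, H 8.002, O 1.000

C4H8O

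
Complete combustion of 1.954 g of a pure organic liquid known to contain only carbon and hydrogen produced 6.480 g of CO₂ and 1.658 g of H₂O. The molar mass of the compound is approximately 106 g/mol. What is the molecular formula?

mol C = 6.480 g CO₂ ÷ 44.009 g/mol = 0.14724 mol
mol H = 2 × 1.658 g H₂O ÷ 18.015 g/mol = 0.18407 mol
Divide by the smallest (0.14724 mol): C 1.000, H 1.250
Multiplying each by 4 gives whole numbers: C 4.00, H 5.00
Empirical formula: C4H5
Empirical-formula mass = 53.08 g/mol; 106 ÷ 53.08 ≈ 2, so the molecular formula is C8H10.

C8H10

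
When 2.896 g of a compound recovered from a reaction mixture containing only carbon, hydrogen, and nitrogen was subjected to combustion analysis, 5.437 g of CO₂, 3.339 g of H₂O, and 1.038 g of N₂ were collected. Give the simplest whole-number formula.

C5H15N3

mol C = 5.437 g CO₂ ÷ 44.009 g/mol = 0.12354 mol
mol H = 2 × 3.339 g H₂O ÷ 18.015 g/mol = 0.37069 mol
mol N = 2 × 1.038 g N₂ ÷ 28.014 g/mol = 0.074106 mol
Divide by the smallest (0.074106 mol): C 1.667, H 5.002, N 1.000
Multiplying each by 3 gives whole numbers: C 5.00, H 15.01, N 3.00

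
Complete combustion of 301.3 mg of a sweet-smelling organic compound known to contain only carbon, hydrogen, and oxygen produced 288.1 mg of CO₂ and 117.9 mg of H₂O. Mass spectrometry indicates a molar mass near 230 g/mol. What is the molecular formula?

C5H10O10

mol C = 0.2881 g CO₂ ÷ 44.009 g/mol = 0.0065464 mol
mol H = 2 × 0.1179 g H₂O ÷ 18.015 g/mol = 0.013089 mol
mass O = 0.3013 − (0.078629 + 0.013194) = 0.20948 g → mol O = 0.20948 ÷ 15.999 = 0.013093 mol
Divide by the smallest (0.0065464 mol): C 1.000, H 1.999, O 2.000
Empirical formula: CH2O2
Empirical-formula mass = 46.02 g/mol; 230 ÷ 46.02 ≈ 5, so the molecular formula is C5H10O10.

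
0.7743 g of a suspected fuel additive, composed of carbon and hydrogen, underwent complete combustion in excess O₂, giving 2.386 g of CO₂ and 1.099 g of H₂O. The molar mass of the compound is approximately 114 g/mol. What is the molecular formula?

C8H18

mol C = 2.386 g CO₂ ÷ 44.009 g/mol = 0.054216 mol
mol H = 2 × 1.099 g H₂O ÷ 18.015 g/mol = 0.12201 mol
Divide by the smallest (0.054216 mol): C 1.000, H 2.250
Multiplying each by 4 gives whole numbers: C 4.00, H 9.00
Empirical formula: C4H9
Empirical-formula mass = 57.12 g/mol; 114 ÷ 57.12 ≈ 2, so the molecular formula is C8H18.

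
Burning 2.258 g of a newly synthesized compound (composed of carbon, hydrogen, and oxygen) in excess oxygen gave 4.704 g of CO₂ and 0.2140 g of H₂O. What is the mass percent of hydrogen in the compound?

mol C = 4.704 g CO₂ ÷ 44.009 g/mol = 0.10689 mol
mol H = 2 × 0.2140 g H₂O ÷ 18.015 g/mol = 0.023758 mol
mass O = 2.258 − (1.2838 + 0.023948) = 0.95023 g → mol O = 0.95023 ÷ 15.999 = 0.059393 mol
mass % H = 0.023948 g ÷ 2.258 g × 100%

1.06%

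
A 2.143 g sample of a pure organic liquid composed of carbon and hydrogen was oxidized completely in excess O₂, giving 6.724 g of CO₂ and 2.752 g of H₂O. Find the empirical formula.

mol C = 6.724 g CO₂ ÷ 44.009 g/mol = 0.15279 mol
mol H = 2 × 2.752 g H₂O ÷ 18.015 g/mol = 0.30552 mol
Divide by the smallest (0.15279 mol): C 1.000, H 2.000

CH2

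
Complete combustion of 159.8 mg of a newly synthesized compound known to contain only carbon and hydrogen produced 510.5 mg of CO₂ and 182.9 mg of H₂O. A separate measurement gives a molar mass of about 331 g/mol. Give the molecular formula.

mol C = 0.5105 g CO₂ ÷ 44.009 g/mol = 0.011600 mol
mol H = 2 × 0.1829 g H₂O ÷ 18.015 g/mol = 0.020305 mol
Divide by the smallest (0.011600 mol): C 1.000, H 1.750
Multiplying each by 4 gives whole numbers: C 4.00, H 7.00
Empirical formula: C4H7
Empirical-formula mass = 55.10 g/mol; 331 ÷ 55.10 ≈ 6, so the molecular formula is C24H42.

C24H42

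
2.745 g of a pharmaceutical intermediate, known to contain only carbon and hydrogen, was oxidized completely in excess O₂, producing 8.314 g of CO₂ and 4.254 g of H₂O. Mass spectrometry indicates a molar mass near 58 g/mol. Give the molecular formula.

C4H10

mol C = 8.314 g CO₂ ÷ 44.009 g/mol = 0.18892 mol
mol H = 2 × 4.254 g H₂O ÷ 18.015 g/mol = 0.47227 mol
Divide by the smallest (0.18892 mol): C 1.000, H 2.500
Multiplying each by 2 gives whole numbers: C 2.00, H 5.00
Empirical formula: C2H5
Empirical-formula mass = 29.06 g/mol; 58 ÷ 29.06 ≈ 2, so the molecular formula is C4H10.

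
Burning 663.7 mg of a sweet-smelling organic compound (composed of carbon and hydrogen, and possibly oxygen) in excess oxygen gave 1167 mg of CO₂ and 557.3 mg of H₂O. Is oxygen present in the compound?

mol C = 1.167 g CO₂ ÷ 44.009 g/mol = 0.026517 mol
mol H = 2 × 0.5573 g H₂O ÷ 18.015 g/mol = 0.061871 mol
C and H account for only 0.38086 g of the 0.6637 g sample; the remaining 0.28284 g must be oxygen.

yes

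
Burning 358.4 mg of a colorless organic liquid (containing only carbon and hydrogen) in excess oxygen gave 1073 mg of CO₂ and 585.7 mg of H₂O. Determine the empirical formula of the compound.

mol C = 1.073 g CO₂ ÷ 44.009 g/mol = 0.024381 mol
mol H = 2 × 0.5857 g H₂O ÷ 18.015 g/mol = 0.065024 mol
Divide by the smallest (0.024381 mol): C 1.000, H 2.667
Multiplying each by 3 gives whole numbers: C 3.00, H 8.00

C3H8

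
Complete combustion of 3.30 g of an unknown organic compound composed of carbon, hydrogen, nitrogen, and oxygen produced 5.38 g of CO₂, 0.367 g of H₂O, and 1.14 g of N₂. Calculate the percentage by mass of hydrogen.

1.2%

mol C = 5.38 g CO₂ ÷ 44.009 g/mol = 0.1222 mol
mol H = 2 × 0.367 g H₂O ÷ 18.015 g/mol = 0.04074 mol
mol N = 2 × 1.14 g N₂ ÷ 28.014 g/mol = 0.08139 mol
mass O = 3.30 − (1.468 + 0.04107 + 1.140) = 0.6506 g → mol O = 0.6506 ÷ 15.999 = 0.04067 mol
mass % H = 0.04107 g ÷ 3.30 g × 100%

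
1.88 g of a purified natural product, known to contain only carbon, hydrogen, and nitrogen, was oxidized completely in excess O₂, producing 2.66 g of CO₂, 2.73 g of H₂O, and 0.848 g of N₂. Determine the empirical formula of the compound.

CH5N

mol C = 2.66 g CO₂ ÷ 44.009 g/mol = 0.06044 mol
mol H = 2 × 2.73 g H₂O ÷ 18.015 g/mol = 0.3031 mol
mol N = 2 × 0.848 g N₂ ÷ 28.014 g/mol = 0.06054 mol
Divide by the smallest (0.06044 mol): C 1.000, H 5.014, N 1.002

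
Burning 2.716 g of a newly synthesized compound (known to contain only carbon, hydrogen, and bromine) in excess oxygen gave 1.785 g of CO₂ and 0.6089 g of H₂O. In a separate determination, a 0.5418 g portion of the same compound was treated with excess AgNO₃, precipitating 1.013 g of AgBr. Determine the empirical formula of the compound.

mol C = 1.785 g CO₂ ÷ 44.009 g/mol = 0.040560 mol
mol H = 2 × 0.6089 g H₂O ÷ 18.015 g/mol = 0.067599 mol
From the AgBr data: mol Br per gram of compound = (1.013 ÷ 187.772) ÷ 0.5418 = 0.0099573 mol/g, so in the 2.716 g combustion sample mol Br = 0.027044 mol
Divide by the smallest (0.027044 mol): C 1.500, H 2.500, Br 1.000
Multiplying each by 2 gives whole numbers: C 3.00, H 5.00, Br 2.00

C3H5Br2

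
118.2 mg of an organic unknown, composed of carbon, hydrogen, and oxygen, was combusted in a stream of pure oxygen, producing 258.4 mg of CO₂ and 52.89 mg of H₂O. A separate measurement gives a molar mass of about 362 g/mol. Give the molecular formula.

C18H18O8

mol C = 0.2584 g CO₂ ÷ 44.009 g/mol = 0.0058715 mol
mol H = 2 × 0.05289 g H₂O ÷ 18.015 g/mol = 0.0058718 mol
mass O = 0.1182 − (0.070523 + 0.0059187) = 0.041758 g → mol O = 0.041758 ÷ 15.999 = 0.0026101 mol
Divide by the smallest (0.0026101 mol): C 2.250, H 2.250, O 1.000
Multiplying each by 4 gives whole numbers: C 9.00, H 9.00, O 4.00
Empirical formula: C9H9O4
Empirical-formula mass = 181.17 g/mol; 362 ÷ 181.17 ≈ 2, so the molecular formula is C18H18O8.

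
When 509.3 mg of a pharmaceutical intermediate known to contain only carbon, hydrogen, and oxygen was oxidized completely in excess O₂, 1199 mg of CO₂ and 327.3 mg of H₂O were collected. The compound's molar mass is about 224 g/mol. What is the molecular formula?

C12H16O4

mol C = 1.199 g CO₂ ÷ 44.009 g/mol = 0.027244 mol
mol H = 2 × 0.3273 g H₂O ÷ 18.015 g/mol = 0.036336 mol
mass O = 0.5093 − (0.32723 + 0.036627) = 0.14544 g → mol O = 0.14544 ÷ 15.999 = 0.0090906 mol
Divide by the smallest (0.0090906 mol): C 2.997, H 3.997, O 1.000
Empirical formula: C3H4O
Empirical-formula mass = 56.06 g/mol; 224 ÷ 56.06 ≈ 4, so the molecular formula is C12H16O4.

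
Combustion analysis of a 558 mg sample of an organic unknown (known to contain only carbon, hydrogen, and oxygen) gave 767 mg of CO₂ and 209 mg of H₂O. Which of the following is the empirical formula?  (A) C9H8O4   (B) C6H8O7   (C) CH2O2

mol C = 0.767 g CO₂ ÷ 44.009 g/mol = 0.01743 mol
mol H = 2 × 0.209 g H₂O ÷ 18.015 g/mol = 0.02320 mol
mass O = 0.558 − (0.2093 + 0.02339) = 0.3253 g → mol O = 0.3253 ÷ 15.999 = 0.02033 mol
Divide by the smallest (0.01743 mol): C 1.000, H 1.331, O 1.167
Multiplying each by 6 gives whole numbers: C 6.00, H 7.99, O 7.00

(B) C6H8O7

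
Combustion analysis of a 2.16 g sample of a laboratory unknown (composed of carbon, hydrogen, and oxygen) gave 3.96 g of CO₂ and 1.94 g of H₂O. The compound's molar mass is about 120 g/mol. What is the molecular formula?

C5H12O3

mol C = 3.96 g CO₂ ÷ 44.009 g/mol = 0.08998 mol
mol H = 2 × 1.94 g H₂O ÷ 18.015 g/mol = 0.2154 mol
mass O = 2.16 − (1.081 + 0.2171) = 0.8621 g → mol O = 0.8621 ÷ 15.999 = 0.05389 mol
Divide by the smallest (0.05389 mol): C 1.670, H 3.997, O 1.000
Multiplying each by 3 gives whole numbers: C 5.01, H 11.99, O 3.00
Empirical formula: C5H12O3
Empirical-formula mass = 120.15 g/mol; 120 ÷ 120.15 ≈ 1, so the molecular formula is C5H12O3.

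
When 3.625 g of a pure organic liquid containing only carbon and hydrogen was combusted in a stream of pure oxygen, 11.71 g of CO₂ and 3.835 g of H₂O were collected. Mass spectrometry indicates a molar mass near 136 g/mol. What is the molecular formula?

mol C = 11.71 g CO₂ ÷ 44.009 g/mol = 0.26608 mol
mol H = 2 × 3.835 g H₂O ÷ 18.015 g/mol = 0.42576 mol
Divide by the smallest (0.26608 mol): C 1.000, H 1.600
Multiplying each by 5 gives whole numbers: C 5.00, H 8.00
Empirical formula: C5H8
Empirical-formula mass = 68.12 g/mol; 136 ÷ 68.12 ≈ 2, so the molecular formula is C10H16.

C10H16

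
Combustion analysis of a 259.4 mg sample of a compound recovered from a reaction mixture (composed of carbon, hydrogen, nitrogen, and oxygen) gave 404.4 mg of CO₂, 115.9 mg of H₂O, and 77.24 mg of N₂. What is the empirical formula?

C5H7N3O2

mol C = 0.4044 g CO₂ ÷ 44.009 g/mol = 0.0091890 mol
mol H = 2 × 0.1159 g H₂O ÷ 18.015 g/mol = 0.012867 mol
mol N = 2 × 0.07724 g N₂ ÷ 28.014 g/mol = 0.0055144 mol
mass O = 0.2594 − (0.11037 + 0.012970 + 0.077240) = 0.058821 g → mol O = 0.058821 ÷ 15.999 = 0.0036765 mol
Divide by the smallest (0.0036765 mol): C 2.499, H 3.500, N 1.500, O 1.000
Multiplying each by 2 gives whole numbers: C 5.00, H 7.00, N 3.00, O 2.00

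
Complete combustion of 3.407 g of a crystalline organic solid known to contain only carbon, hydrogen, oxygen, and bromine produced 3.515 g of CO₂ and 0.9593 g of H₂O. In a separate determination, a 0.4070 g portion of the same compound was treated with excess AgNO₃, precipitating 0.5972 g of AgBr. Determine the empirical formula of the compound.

C6H8Br2O

mol C = 3.515 g CO₂ ÷ 44.009 g/mol = 0.079870 mol
mol H = 2 × 0.9593 g H₂O ÷ 18.015 g/mol = 0.10650 mol
From the AgBr data: mol Br per gram of compound = (0.5972 ÷ 187.772) ÷ 0.4070 = 0.0078144 mol/g, so in the 3.407 g combustion sample mol Br = 0.026624 mol
mass O = 3.407 − (0.95932 + 0.10735 + 2.1273) = 0.21300 g → mol O = 0.21300 ÷ 15.999 = 0.013313 mol
Divide by the smallest (0.013313 mol): C 5.999, H 8.000, Br 2.000, O 1.000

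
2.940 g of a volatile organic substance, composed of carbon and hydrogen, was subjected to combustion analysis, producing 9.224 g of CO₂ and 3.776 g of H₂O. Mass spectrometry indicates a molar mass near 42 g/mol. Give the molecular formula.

mol C = 9.224 g CO₂ ÷ 44.009 g/mol = 0.20959 mol
mol H = 2 × 3.776 g H₂O ÷ 18.015 g/mol = 0.41921 mol
Divide by the smallest (0.20959 mol): C 1.000, H 2.000
Empirical formula: CH2
Empirical-formula mass = 14.03 g/mol; 42 ÷ 14.03 ≈ 3, so the molecular formula is C3H6.

C3H6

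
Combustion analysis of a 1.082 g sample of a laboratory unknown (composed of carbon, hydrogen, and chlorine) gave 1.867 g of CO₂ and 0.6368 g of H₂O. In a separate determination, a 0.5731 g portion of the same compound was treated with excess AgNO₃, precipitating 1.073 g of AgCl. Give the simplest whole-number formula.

mol C = 1.867 g CO₂ ÷ 44.009 g/mol = 0.042423 mol
mol H = 2 × 0.6368 g H₂O ÷ 18.015 g/mol = 0.070697 mol
From the AgCl data: mol Cl per gram of compound = (1.073 ÷ 143.318) ÷ 0.5731 = 0.013064 mol/g, so in the 1.082 g combustion sample mol Cl = 0.014135 mol
Divide by the smallest (0.014135 mol): C 3.001, H 5.002, Cl 1.000

C3H5Cl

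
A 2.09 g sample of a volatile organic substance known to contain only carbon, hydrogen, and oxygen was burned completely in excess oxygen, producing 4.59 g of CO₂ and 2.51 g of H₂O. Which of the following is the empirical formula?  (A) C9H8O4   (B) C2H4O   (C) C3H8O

mol C = 4.59 g CO₂ ÷ 44.009 g/mol = 0.1043 mol
mol H = 2 × 2.51 g H₂O ÷ 18.015 g/mol = 0.2787 mol
mass O = 2.09 − (1.253 + 0.2809) = 0.5564 g → mol O = 0.5564 ÷ 15.999 = 0.03478 mol
Divide by the smallest (0.03478 mol): C 2.999, H 8.013, O 1.000

(C) C3H8O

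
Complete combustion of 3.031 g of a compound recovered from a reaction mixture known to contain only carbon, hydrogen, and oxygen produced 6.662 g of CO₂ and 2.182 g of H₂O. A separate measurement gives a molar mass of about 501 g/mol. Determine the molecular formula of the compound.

mol C = 6.662 g CO₂ ÷ 44.009 g/mol = 0.15138 mol
mol H = 2 × 2.182 g H₂O ÷ 18.015 g/mol = 0.24224 mol
mass O = 3.031 − (1.8182 + 0.24418) = 0.96862 g → mol O = 0.96862 ÷ 15.999 = 0.060542 mol
Divide by the smallest (0.060542 mol): C 2.500, H 4.001, O 1.000
Multiplying each by 2 gives whole numbers: C 5.00, H 8.00, O 2.00
Empirical formula: C5H8O2
Empirical-formula mass = 100.12 g/mol; 501 ÷ 100.12 ≈ 5, so the molecular formula is C25H40O10.

C25H40O10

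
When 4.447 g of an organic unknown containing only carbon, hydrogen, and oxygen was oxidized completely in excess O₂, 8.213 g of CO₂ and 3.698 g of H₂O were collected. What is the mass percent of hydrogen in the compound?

mol C = 8.213 g CO₂ ÷ 44.009 g/mol = 0.18662 mol
mol H = 2 × 3.698 g H₂O ÷ 18.015 g/mol = 0.41055 mol
mass O = 4.447 − (2.2415 + 0.41383) = 1.7917 g → mol O = 1.7917 ÷ 15.999 = 0.11199 mol
mass % H = 0.41383 g ÷ 4.447 g × 100%

9.31%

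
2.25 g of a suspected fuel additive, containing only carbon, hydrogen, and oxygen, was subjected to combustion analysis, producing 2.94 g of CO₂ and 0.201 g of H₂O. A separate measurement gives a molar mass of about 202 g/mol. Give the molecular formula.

C6H2O8

mol C = 2.94 g CO₂ ÷ 44.009 g/mol = 0.06680 mol
mol H = 2 × 0.201 g H₂O ÷ 18.015 g/mol = 0.02231 mol
mass O = 2.25 − (0.8024 + 0.02249) = 1.425 g → mol O = 1.425 ÷ 15.999 = 0.08908 mol
Divide by the smallest (0.02231 mol): C 2.994, H 1.000, O 3.992
Empirical formula: C3HO4
Empirical-formula mass = 101.04 g/mol; 202 ÷ 101.04 ≈ 2, so the molecular formula is C6H2O8.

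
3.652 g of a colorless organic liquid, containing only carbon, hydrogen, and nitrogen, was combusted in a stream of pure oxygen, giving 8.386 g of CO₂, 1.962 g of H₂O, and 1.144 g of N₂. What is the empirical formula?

C7H8N3

mol C = 8.386 g CO₂ ÷ 44.009 g/mol = 0.19055 mol
mol H = 2 × 1.962 g H₂O ÷ 18.015 g/mol = 0.21782 mol
mol N = 2 × 1.144 g N₂ ÷ 28.014 g/mol = 0.081673 mol
Divide by the smallest (0.081673 mol): C 2.333, H 2.667, N 1.000
Multiplying each by 3 gives whole numbers: C 7.00, H 8.00, N 3.00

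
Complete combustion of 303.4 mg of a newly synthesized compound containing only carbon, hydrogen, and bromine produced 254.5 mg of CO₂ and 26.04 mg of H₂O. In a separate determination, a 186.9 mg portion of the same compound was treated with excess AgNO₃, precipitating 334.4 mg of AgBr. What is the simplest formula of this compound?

C2HBr

mol C = 0.2545 g CO₂ ÷ 44.009 g/mol = 0.0057829 mol
mol H = 2 × 0.02604 g H₂O ÷ 18.015 g/mol = 0.0028909 mol
From the AgBr data: mol Br per gram of compound = (0.3344 ÷ 187.772) ÷ 0.1869 = 0.0095285 mol/g, so in the 0.3034 g combustion sample mol Br = 0.0028910 mol
Divide by the smallest (0.0028909 mol): C 2.000, H 1.000, Br 1.000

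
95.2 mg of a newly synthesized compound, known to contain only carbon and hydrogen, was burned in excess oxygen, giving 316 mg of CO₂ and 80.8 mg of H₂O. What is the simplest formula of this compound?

mol C = 0.316 g CO₂ ÷ 44.009 g/mol = 0.007180 mol
mol H = 2 × 0.0808 g H₂O ÷ 18.015 g/mol = 0.008970 mol
Divide by the smallest (0.007180 mol): C 1.000, H 1.249
Multiplying each by 4 gives whole numbers: C 4.00, H 5.00

C4H5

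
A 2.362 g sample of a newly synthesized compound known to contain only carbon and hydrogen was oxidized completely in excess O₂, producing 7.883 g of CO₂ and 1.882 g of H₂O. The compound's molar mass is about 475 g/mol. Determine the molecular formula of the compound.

mol C = 7.883 g CO₂ ÷ 44.009 g/mol = 0.17912 mol
mol H = 2 × 1.882 g H₂O ÷ 18.015 g/mol = 0.20894 mol
Divide by the smallest (0.17912 mol): C 1.000, H 1.166
Multiplying each by 6 gives whole numbers: C 6.00, H 7.00
Empirical formula: C6H7
Empirical-formula mass = 79.12 g/mol; 475 ÷ 79.12 ≈ 6, so the molecular formula is C36H42.

C36H42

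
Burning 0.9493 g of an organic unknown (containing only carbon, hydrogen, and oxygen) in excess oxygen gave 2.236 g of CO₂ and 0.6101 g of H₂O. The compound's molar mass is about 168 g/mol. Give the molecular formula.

C9H12O3

mol C = 2.236 g CO₂ ÷ 44.009 g/mol = 0.050808 mol
mol H = 2 × 0.6101 g H₂O ÷ 18.015 g/mol = 0.067732 mol
mass O = 0.9493 − (0.61025 + 0.068274) = 0.27077 g → mol O = 0.27077 ÷ 15.999 = 0.016924 mol
Divide by the smallest (0.016924 mol): C 3.002, H 4.002, O 1.000
Empirical formula: C3H4O
Empirical-formula mass = 56.06 g/mol; 168 ÷ 56.06 ≈ 3, so the molecular formula is C9H12O3.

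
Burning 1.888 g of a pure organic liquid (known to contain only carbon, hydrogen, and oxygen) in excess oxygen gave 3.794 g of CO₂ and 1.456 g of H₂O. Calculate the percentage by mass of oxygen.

36.53%

mol C = 3.794 g CO₂ ÷ 44.009 g/mol = 0.086210 mol
mol H = 2 × 1.456 g H₂O ÷ 18.015 g/mol = 0.16164 mol
mass O = 1.888 − (1.0355 + 0.16294) = 0.68960 g → mol O = 0.68960 ÷ 15.999 = 0.043103 mol
mass % O = 0.68960 g ÷ 1.888 g × 100%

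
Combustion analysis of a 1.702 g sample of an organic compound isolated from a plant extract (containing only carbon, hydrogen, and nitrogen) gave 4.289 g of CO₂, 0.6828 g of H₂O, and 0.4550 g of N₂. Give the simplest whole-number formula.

mol C = 4.289 g CO₂ ÷ 44.009 g/mol = 0.097457 mol
mol H = 2 × 0.6828 g H₂O ÷ 18.015 g/mol = 0.075803 mol
mol N = 2 × 0.4550 g N₂ ÷ 28.014 g/mol = 0.032484 mol
Divide by the smallest (0.032484 mol): C 3.000, H 2.334, N 1.000
Multiplying each by 3 gives whole numbers: C 9.00, H 7.00, N 3.00

C9H7N3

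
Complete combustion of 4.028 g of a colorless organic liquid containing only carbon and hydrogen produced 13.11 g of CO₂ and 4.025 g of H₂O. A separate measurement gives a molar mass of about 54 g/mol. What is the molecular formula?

mol C = 13.11 g CO₂ ÷ 44.009 g/mol = 0.29789 mol
mol H = 2 × 4.025 g H₂O ÷ 18.015 g/mol = 0.44685 mol
Divide by the smallest (0.29789 mol): C 1.000, H 1.500
Multiplying each by 2 gives whole numbers: C 2.00, H 3.00
Empirical formula: C2H3
Empirical-formula mass = 27.05 g/mol; 54 ÷ 27.05 ≈ 2, so the molecular formula is C4H6.

C4H6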